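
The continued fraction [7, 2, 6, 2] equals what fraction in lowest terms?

209/28

Fold from the inside: start with 2/1.
  6 + 1/2 = 13/2
  2 + 2/13 = 28/13
  7 + 13/28 = 209/28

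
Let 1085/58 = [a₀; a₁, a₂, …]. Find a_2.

2

1085 = 18·58 + 41   →  a_0 = 18
58 = 1·41 + 17   →  a_1 = 1
41 = 2·17 + 7   →  a_2 = 2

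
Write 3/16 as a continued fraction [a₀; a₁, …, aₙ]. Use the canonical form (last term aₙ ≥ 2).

[0; 5, 3]

3 = 0·16 + 3
16 = 5·3 + 1
3 = 3·1 + 0  (stop)
So 3/16 = [0; 5, 3].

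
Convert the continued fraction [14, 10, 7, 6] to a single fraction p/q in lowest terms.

Fold from the inside: start with 6/1.
  7 + 1/6 = 43/6
  10 + 6/43 = 436/43
  14 + 43/436 = 6147/436

6147/436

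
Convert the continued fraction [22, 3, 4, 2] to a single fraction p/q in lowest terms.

Fold from the inside: start with 2/1.
  4 + 1/2 = 9/2
  3 + 2/9 = 29/9
  22 + 9/29 = 647/29

647/29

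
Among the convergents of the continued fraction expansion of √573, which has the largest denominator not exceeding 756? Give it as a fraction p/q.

√573 = [23; 1, 14, 1, 46, …] (period length 4).
Convergents:
  p_0/q_0 = 23/1
  p_1/q_1 = 24/1
  p_2/q_2 = 359/15
  p_3/q_3 = 383/16
  p_4/q_4 = 17977/751
  p_5/q_5 = 18360/767
q_4 = 751 ≤ 756 < 767 = q_5, so the answer is 17977/751.

17977/751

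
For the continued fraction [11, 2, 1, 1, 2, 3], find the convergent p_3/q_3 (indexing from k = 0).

Using pₖ = aₖpₖ₋₁ + pₖ₋₂, qₖ = aₖqₖ₋₁ + qₖ₋₂ (with p₋₁=1, p₋₂=0, q₋₁=0, q₋₂=1):
  k=0: a=11, p=11, q=1
  k=1: a=2, p=23, q=2
  k=2: a=1, p=34, q=3
  k=3: a=1, p=57, q=5

57/5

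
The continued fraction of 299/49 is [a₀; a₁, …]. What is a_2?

299 = 6·49 + 5   →  a_0 = 6
49 = 9·5 + 4   →  a_1 = 9
5 = 1·4 + 1   →  a_2 = 1

1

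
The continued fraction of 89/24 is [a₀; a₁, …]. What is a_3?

2

89 = 3·24 + 17   →  a_0 = 3
24 = 1·17 + 7   →  a_1 = 1
17 = 2·7 + 3   →  a_2 = 2
7 = 2·3 + 1   →  a_3 = 2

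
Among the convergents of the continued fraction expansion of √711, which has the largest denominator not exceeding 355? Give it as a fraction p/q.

8506/319

√711 = [26; 1, 1, 1, 52, …] (period length 4).
Convergents:
  p_0/q_0 = 26/1
  p_1/q_1 = 27/1
  p_2/q_2 = 53/2
  p_3/q_3 = 80/3
  p_4/q_4 = 4213/158
  p_5/q_5 = 4293/161
  p_6/q_6 = 8506/319
  p_7/q_7 = 12799/480
q_6 = 319 ≤ 355 < 480 = q_7, so the answer is 8506/319.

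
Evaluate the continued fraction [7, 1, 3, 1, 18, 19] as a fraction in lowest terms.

Fold from the inside: start with 19/1.
  18 + 1/19 = 343/19
  1 + 19/343 = 362/343
  3 + 343/362 = 1429/362
  1 + 362/1429 = 1791/1429
  7 + 1429/1791 = 13966/1791

13966/1791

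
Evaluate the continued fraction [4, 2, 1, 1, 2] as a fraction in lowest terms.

57/13

Fold from the inside: start with 2/1.
  1 + 1/2 = 3/2
  1 + 2/3 = 5/3
  2 + 3/5 = 13/5
  4 + 5/13 = 57/13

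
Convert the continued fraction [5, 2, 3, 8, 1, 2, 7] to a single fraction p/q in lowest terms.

7500/1381

Fold from the inside: start with 7/1.
  2 + 1/7 = 15/7
  1 + 7/15 = 22/15
  8 + 15/22 = 191/22
  3 + 22/191 = 595/191
  2 + 191/595 = 1381/595
  5 + 595/1381 = 7500/1381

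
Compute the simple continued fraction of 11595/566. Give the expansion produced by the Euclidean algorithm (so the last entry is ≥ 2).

[20; 2, 17, 5, 3]

11595 = 20×566 + 275
566 = 2×275 + 16
275 = 17×16 + 3
16 = 5×3 + 1
3 = 3×1 + 0  (stop)
So 11595/566 = [20; 2, 17, 5, 3].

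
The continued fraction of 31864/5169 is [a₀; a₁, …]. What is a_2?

31864 = 6·5169 + 850   →  a_0 = 6
5169 = 6·850 + 69   →  a_1 = 6
850 = 12·69 + 22   →  a_2 = 12

12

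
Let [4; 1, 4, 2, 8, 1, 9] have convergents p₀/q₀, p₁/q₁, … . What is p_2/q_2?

Using pₖ = aₖpₖ₋₁ + pₖ₋₂, qₖ = aₖqₖ₋₁ + qₖ₋₂ (with p₋₁=1, p₋₂=0, q₋₁=0, q₋₂=1):
  k=0: a=4, p=4, q=1
  k=1: a=1, p=5, q=1
  k=2: a=4, p=24, q=5

24/5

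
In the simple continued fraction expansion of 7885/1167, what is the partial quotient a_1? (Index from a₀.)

7885 = 6·1167 + 883   →  a_0 = 6
1167 = 1·883 + 284   →  a_1 = 1

1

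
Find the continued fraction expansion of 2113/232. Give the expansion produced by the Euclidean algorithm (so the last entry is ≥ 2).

2113 = 9×232 + 25
232 = 9×25 + 7
25 = 3×7 + 4
7 = 1×4 + 3
4 = 1×3 + 1
3 = 3×1 + 0  (stop)
So 2113/232 = [9; 9, 3, 1, 1, 3].

[9; 9, 3, 1, 1, 3]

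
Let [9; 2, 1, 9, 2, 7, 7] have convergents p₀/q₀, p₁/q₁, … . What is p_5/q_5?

Using pₖ = aₖpₖ₋₁ + pₖ₋₂, qₖ = aₖqₖ₋₁ + qₖ₋₂ (with p₋₁=1, p₋₂=0, q₋₁=0, q₋₂=1):
  k=0: a=9, p=9, q=1
  k=1: a=2, p=19, q=2
  k=2: a=1, p=28, q=3
  k=3: a=9, p=271, q=29
  k=4: a=2, p=570, q=61
  k=5: a=7, p=4261, q=456

4261/456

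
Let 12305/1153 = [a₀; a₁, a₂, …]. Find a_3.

19

12305 = 10·1153 + 775   →  a_0 = 10
1153 = 1·775 + 378   →  a_1 = 1
775 = 2·378 + 19   →  a_2 = 2
378 = 19·19 + 17   →  a_3 = 19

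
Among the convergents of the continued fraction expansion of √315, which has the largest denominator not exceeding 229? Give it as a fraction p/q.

2538/143

√315 = [17; 1, 2, 1, 34, …] (period length 4).
Convergents:
  p_0/q_0 = 17/1
  p_1/q_1 = 18/1
  p_2/q_2 = 53/3
  p_3/q_3 = 71/4
  p_4/q_4 = 2467/139
  p_5/q_5 = 2538/143
  p_6/q_6 = 7543/425
q_5 = 143 ≤ 229 < 425 = q_6, so the answer is 2538/143.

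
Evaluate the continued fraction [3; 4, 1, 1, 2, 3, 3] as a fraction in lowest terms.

Fold from the inside: start with 3/1.
  3 + 1/3 = 10/3
  2 + 3/10 = 23/10
  1 + 10/23 = 33/23
  1 + 23/33 = 56/33
  4 + 33/56 = 257/56
  3 + 56/257 = 827/257

827/257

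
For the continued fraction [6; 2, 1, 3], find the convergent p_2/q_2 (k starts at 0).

Using pₖ = aₖpₖ₋₁ + pₖ₋₂, qₖ = aₖqₖ₋₁ + qₖ₋₂ (with p₋₁=1, p₋₂=0, q₋₁=0, q₋₂=1):
  k=0: a=6, p=6, q=1
  k=1: a=2, p=13, q=2
  k=2: a=1, p=19, q=3

19/3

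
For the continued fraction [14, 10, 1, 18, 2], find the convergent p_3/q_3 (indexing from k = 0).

2931/208

Using pₖ = aₖpₖ₋₁ + pₖ₋₂, qₖ = aₖqₖ₋₁ + qₖ₋₂ (with p₋₁=1, p₋₂=0, q₋₁=0, q₋₂=1):
  k=0: a=14, p=14, q=1
  k=1: a=10, p=141, q=10
  k=2: a=1, p=155, q=11
  k=3: a=18, p=2931, q=208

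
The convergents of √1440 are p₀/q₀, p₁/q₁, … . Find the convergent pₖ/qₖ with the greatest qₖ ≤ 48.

721/19

√1440 = [37; 1, 17, 1, 74, …] (period length 4).
Convergents:
  p_0/q_0 = 37/1
  p_1/q_1 = 38/1
  p_2/q_2 = 683/18
  p_3/q_3 = 721/19
  p_4/q_4 = 54037/1424
q_3 = 19 ≤ 48 < 1424 = q_4, so the answer is 721/19.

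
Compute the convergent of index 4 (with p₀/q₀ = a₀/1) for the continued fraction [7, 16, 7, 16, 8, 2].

103846/14705

Using pₖ = aₖpₖ₋₁ + pₖ₋₂, qₖ = aₖqₖ₋₁ + qₖ₋₂ (with p₋₁=1, p₋₂=0, q₋₁=0, q₋₂=1):
  k=0: a=7, p=7, q=1
  k=1: a=16, p=113, q=16
  k=2: a=7, p=798, q=113
  k=3: a=16, p=12881, q=1824
  k=4: a=8, p=103846, q=14705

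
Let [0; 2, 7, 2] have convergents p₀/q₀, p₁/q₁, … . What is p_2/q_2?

Using pₖ = aₖpₖ₋₁ + pₖ₋₂, qₖ = aₖqₖ₋₁ + qₖ₋₂ (with p₋₁=1, p₋₂=0, q₋₁=0, q₋₂=1):
  k=0: a=0, p=0, q=1
  k=1: a=2, p=1, q=2
  k=2: a=7, p=7, q=15

7/15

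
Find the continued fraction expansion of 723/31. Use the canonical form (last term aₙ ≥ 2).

723 = 23×31 + 10
31 = 3×10 + 1
10 = 10×1 + 0  (stop)
So 723/31 = [23; 3, 10].

[23; 3, 10]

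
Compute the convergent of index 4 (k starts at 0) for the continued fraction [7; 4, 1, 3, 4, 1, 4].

584/81

Using pₖ = aₖpₖ₋₁ + pₖ₋₂, qₖ = aₖqₖ₋₁ + qₖ₋₂ (with p₋₁=1, p₋₂=0, q₋₁=0, q₋₂=1):
  k=0: a=7, p=7, q=1
  k=1: a=4, p=29, q=4
  k=2: a=1, p=36, q=5
  k=3: a=3, p=137, q=19
  k=4: a=4, p=584, q=81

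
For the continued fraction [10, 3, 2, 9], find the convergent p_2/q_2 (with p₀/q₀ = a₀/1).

72/7

Using pₖ = aₖpₖ₋₁ + pₖ₋₂, qₖ = aₖqₖ₋₁ + qₖ₋₂ (with p₋₁=1, p₋₂=0, q₋₁=0, q₋₂=1):
  k=0: a=10, p=10, q=1
  k=1: a=3, p=31, q=3
  k=2: a=2, p=72, q=7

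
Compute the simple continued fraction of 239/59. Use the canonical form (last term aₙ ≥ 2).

239 = 4×59 + 3
59 = 19×3 + 2
3 = 1×2 + 1
2 = 2×1 + 0  (stop)
So 239/59 = [4; 19, 1, 2].

[4; 19, 1, 2]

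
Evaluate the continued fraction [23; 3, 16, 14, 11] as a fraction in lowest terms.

Using pₖ = aₖpₖ₋₁ + pₖ₋₂ and qₖ = aₖqₖ₋₁ + qₖ₋₂:
  k=0: a=23, p=23, q=1
  k=1: a=3, p=70, q=3
  k=2: a=16, p=1143, q=49
  k=3: a=14, p=16072, q=689
  k=4: a=11, p=177935, q=7628

177935/7628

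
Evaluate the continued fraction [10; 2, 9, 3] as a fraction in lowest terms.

618/59

Using pₖ = aₖpₖ₋₁ + pₖ₋₂ and qₖ = aₖqₖ₋₁ + qₖ₋₂:
  k=0: a=10, p=10, q=1
  k=1: a=2, p=21, q=2
  k=2: a=9, p=199, q=19
  k=3: a=3, p=618, q=59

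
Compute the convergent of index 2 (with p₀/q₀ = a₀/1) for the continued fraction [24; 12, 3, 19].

Using pₖ = aₖpₖ₋₁ + pₖ₋₂, qₖ = aₖqₖ₋₁ + qₖ₋₂ (with p₋₁=1, p₋₂=0, q₋₁=0, q₋₂=1):
  k=0: a=24, p=24, q=1
  k=1: a=12, p=289, q=12
  k=2: a=3, p=891, q=37

891/37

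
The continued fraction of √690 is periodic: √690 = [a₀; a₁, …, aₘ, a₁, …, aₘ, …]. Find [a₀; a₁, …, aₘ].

a₀ = ⌊√690⌋ = 26.
With m₀=0, d₀=1 and mₖ₊₁ = dₖaₖ − mₖ, dₖ₊₁ = (n − mₖ₊₁²)/dₖ, aₖ₊₁ = ⌊(a₀+mₖ₊₁)/dₖ₊₁⌋:
  k=1: m=26, d=14, a=3
  k=2: m=16, d=31, a=1
  k=3: m=15, d=15, a=2
  k=4: m=15, d=31, a=1
  k=5: m=16, d=14, a=3
  k=6: m=26, d=1, a=52
d=1 and a=2a₀=52 at k=6, so the next step gives (m, d) = (26, 14) again — its k=1 value — and the period has length 6.

[26; 3, 1, 2, 1, 3, 52]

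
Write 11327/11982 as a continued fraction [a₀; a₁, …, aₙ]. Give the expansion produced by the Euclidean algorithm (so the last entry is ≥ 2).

[0; 1, 17, 3, 2, 2, 3, 11]

11327 = 0×11982 + 11327
11982 = 1×11327 + 655
11327 = 17×655 + 192
655 = 3×192 + 79
192 = 2×79 + 34
79 = 2×34 + 11
34 = 3×11 + 1
11 = 11×1 + 0  (stop)
So 11327/11982 = [0; 1, 17, 3, 2, 2, 3, 11].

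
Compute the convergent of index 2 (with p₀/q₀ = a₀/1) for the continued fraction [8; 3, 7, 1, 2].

Using pₖ = aₖpₖ₋₁ + pₖ₋₂, qₖ = aₖqₖ₋₁ + qₖ₋₂ (with p₋₁=1, p₋₂=0, q₋₁=0, q₋₂=1):
  k=0: a=8, p=8, q=1
  k=1: a=3, p=25, q=3
  k=2: a=7, p=183, q=22

183/22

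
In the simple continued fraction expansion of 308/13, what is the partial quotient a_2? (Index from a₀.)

308 = 23·13 + 9   →  a_0 = 23
13 = 1·9 + 4   →  a_1 = 1
9 = 2·4 + 1   →  a_2 = 2

2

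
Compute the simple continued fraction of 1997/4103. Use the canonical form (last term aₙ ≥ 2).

1997 = 0·4103 + 1997
4103 = 2·1997 + 109
1997 = 18·109 + 35
109 = 3·35 + 4
35 = 8·4 + 3
4 = 1·3 + 1
3 = 3·1 + 0  (stop)
So 1997/4103 = [0; 2, 18, 3, 8, 1, 3].

[0; 2, 18, 3, 8, 1, 3]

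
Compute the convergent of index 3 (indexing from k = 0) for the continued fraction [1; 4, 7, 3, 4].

113/91

Using pₖ = aₖpₖ₋₁ + pₖ₋₂, qₖ = aₖqₖ₋₁ + qₖ₋₂ (with p₋₁=1, p₋₂=0, q₋₁=0, q₋₂=1):
  k=0: a=1, p=1, q=1
  k=1: a=4, p=5, q=4
  k=2: a=7, p=36, q=29
  k=3: a=3, p=113, q=91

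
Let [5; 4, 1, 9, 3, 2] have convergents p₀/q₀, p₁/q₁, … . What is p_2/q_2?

Using pₖ = aₖpₖ₋₁ + pₖ₋₂, qₖ = aₖqₖ₋₁ + qₖ₋₂ (with p₋₁=1, p₋₂=0, q₋₁=0, q₋₂=1):
  k=0: a=5, p=5, q=1
  k=1: a=4, p=21, q=4
  k=2: a=1, p=26, q=5

26/5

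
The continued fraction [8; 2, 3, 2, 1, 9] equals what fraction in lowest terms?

Fold from the inside: start with 9/1.
  1 + 1/9 = 10/9
  2 + 9/10 = 29/10
  3 + 10/29 = 97/29
  2 + 29/97 = 223/97
  8 + 97/223 = 1881/223

1881/223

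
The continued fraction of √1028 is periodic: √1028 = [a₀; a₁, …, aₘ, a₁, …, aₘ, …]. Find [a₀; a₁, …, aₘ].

[32; 16, 64]

a₀ = ⌊√1028⌋ = 32.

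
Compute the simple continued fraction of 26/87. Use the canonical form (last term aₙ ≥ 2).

26 = 0*87 + 26
87 = 3*26 + 9
26 = 2*9 + 8
9 = 1*8 + 1
8 = 8*1 + 0  (stop)
So 26/87 = [0; 3, 2, 1, 8].

[0; 3, 2, 1, 8]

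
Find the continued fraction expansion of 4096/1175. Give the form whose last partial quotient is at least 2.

[3; 2, 17, 3, 3, 3]

4096 = 3×1175 + 571
1175 = 2×571 + 33
571 = 17×33 + 10
33 = 3×10 + 3
10 = 3×3 + 1
3 = 3×1 + 0  (stop)
So 4096/1175 = [3; 2, 17, 3, 3, 3].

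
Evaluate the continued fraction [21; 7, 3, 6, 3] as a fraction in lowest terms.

Using pₖ = aₖpₖ₋₁ + pₖ₋₂ and qₖ = aₖqₖ₋₁ + qₖ₋₂:
  k=0: a=21, p=21, q=1
  k=1: a=7, p=148, q=7
  k=2: a=3, p=465, q=22
  k=3: a=6, p=2938, q=139
  k=4: a=3, p=9279, q=439

9279/439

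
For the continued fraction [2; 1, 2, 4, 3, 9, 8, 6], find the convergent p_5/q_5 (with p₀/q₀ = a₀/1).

Using pₖ = aₖpₖ₋₁ + pₖ₋₂, qₖ = aₖqₖ₋₁ + qₖ₋₂ (with p₋₁=1, p₋₂=0, q₋₁=0, q₋₂=1):
  k=0: a=2, p=2, q=1
  k=1: a=1, p=3, q=1
  k=2: a=2, p=8, q=3
  k=3: a=4, p=35, q=13
  k=4: a=3, p=113, q=42
  k=5: a=9, p=1052, q=391

1052/391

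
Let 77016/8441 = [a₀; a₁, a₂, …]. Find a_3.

9

77016 = 9·8441 + 1047   →  a_0 = 9
8441 = 8·1047 + 65   →  a_1 = 8
1047 = 16·65 + 7   →  a_2 = 16
65 = 9·7 + 2   →  a_3 = 9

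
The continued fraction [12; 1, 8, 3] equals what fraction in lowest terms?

Using pₖ = aₖpₖ₋₁ + pₖ₋₂ and qₖ = aₖqₖ₋₁ + qₖ₋₂:
  k=0: a=12, p=12, q=1
  k=1: a=1, p=13, q=1
  k=2: a=8, p=116, q=9
  k=3: a=3, p=361, q=28

361/28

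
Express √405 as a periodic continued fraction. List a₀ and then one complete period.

[20; 8, 40]

a₀ = ⌊√405⌋ = 20.
With m₀=0, d₀=1 and mₖ₊₁ = dₖaₖ − mₖ, dₖ₊₁ = (n − mₖ₊₁²)/dₖ, aₖ₊₁ = ⌊(a₀+mₖ₊₁)/dₖ₊₁⌋:
  k=1: m=20, d=5, a=8
  k=2: m=20, d=1, a=40
d=1 and a=2a₀=40 at k=2, so the next step gives (m, d) = (20, 5) again — its k=1 value — and the period has length 2.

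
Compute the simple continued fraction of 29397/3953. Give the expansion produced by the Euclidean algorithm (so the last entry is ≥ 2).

29397 = 7*3953 + 1726
3953 = 2*1726 + 501
1726 = 3*501 + 223
501 = 2*223 + 55
223 = 4*55 + 3
55 = 18*3 + 1
3 = 3*1 + 0  (stop)
So 29397/3953 = [7; 2, 3, 2, 4, 18, 3].

[7; 2, 3, 2, 4, 18, 3]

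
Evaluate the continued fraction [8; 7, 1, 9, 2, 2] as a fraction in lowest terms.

3340/411

Using pₖ = aₖpₖ₋₁ + pₖ₋₂ and qₖ = aₖqₖ₋₁ + qₖ₋₂:
  k=0: a=8, p=8, q=1
  k=1: a=7, p=57, q=7
  k=2: a=1, p=65, q=8
  k=3: a=9, p=642, q=79
  k=4: a=2, p=1349, q=166
  k=5: a=2, p=3340, q=411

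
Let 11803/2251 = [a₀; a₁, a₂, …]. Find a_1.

11803 = 5·2251 + 548   →  a_0 = 5
2251 = 4·548 + 59   →  a_1 = 4

4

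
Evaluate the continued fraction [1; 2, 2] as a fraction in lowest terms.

7/5

Fold from the inside: start with 2/1.
  2 + 1/2 = 5/2
  1 + 2/5 = 7/5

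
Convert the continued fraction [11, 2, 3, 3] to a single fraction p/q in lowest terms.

Using pₖ = aₖpₖ₋₁ + pₖ₋₂ and qₖ = aₖqₖ₋₁ + qₖ₋₂:
  k=0: a=11, p=11, q=1
  k=1: a=2, p=23, q=2
  k=2: a=3, p=80, q=7
  k=3: a=3, p=263, q=23

263/23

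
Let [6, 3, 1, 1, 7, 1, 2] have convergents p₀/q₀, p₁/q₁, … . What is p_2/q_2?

25/4

Using pₖ = aₖpₖ₋₁ + pₖ₋₂, qₖ = aₖqₖ₋₁ + qₖ₋₂ (with p₋₁=1, p₋₂=0, q₋₁=0, q₋₂=1):
  k=0: a=6, p=6, q=1
  k=1: a=3, p=19, q=3
  k=2: a=1, p=25, q=4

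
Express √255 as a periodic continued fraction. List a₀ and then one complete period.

[15; 1, 30]

a₀ = ⌊√255⌋ = 15.
With m₀=0, d₀=1 and mₖ₊₁ = dₖaₖ − mₖ, dₖ₊₁ = (n − mₖ₊₁²)/dₖ, aₖ₊₁ = ⌊(a₀+mₖ₊₁)/dₖ₊₁⌋:
  k=1: m=15, d=30, a=1
  k=2: m=15, d=1, a=30
d=1 and a=2a₀=30 at k=2, so the next step gives (m, d) = (15, 30) again — its k=1 value — and the period has length 2.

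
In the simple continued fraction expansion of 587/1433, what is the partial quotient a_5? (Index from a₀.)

3

587 = 0·1433 + 587   →  a_0 = 0
1433 = 2·587 + 259   →  a_1 = 2
587 = 2·259 + 69   →  a_2 = 2
259 = 3·69 + 52   →  a_3 = 3
69 = 1·52 + 17   →  a_4 = 1
52 = 3·17 + 1   →  a_5 = 3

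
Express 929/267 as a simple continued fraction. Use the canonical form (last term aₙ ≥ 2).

[3; 2, 11, 1, 1, 1, 3]

929 = 3×267 + 128
267 = 2×128 + 11
128 = 11×11 + 7
11 = 1×7 + 4
7 = 1×4 + 3
4 = 1×3 + 1
3 = 3×1 + 0  (stop)
So 929/267 = [3; 2, 11, 1, 1, 1, 3].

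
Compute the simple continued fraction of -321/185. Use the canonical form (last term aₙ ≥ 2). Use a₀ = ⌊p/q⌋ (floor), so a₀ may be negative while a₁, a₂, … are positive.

-321 = -2*185 + 49
185 = 3*49 + 38
49 = 1*38 + 11
38 = 3*11 + 5
11 = 2*5 + 1
5 = 5*1 + 0  (stop)
So -321/185 = [-2; 3, 1, 3, 2, 5].

[-2; 3, 1, 3, 2, 5]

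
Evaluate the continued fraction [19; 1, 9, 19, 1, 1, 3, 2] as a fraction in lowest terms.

62607/3146

Using pₖ = aₖpₖ₋₁ + pₖ₋₂ and qₖ = aₖqₖ₋₁ + qₖ₋₂:
  k=0: a=19, p=19, q=1
  k=1: a=1, p=20, q=1
  k=2: a=9, p=199, q=10
  k=3: a=19, p=3801, q=191
  k=4: a=1, p=4000, q=201
  k=5: a=1, p=7801, q=392
  k=6: a=3, p=27403, q=1377
  k=7: a=2, p=62607, q=3146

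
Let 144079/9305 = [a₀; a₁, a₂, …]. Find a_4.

144079 = 15·9305 + 4504   →  a_0 = 15
9305 = 2·4504 + 297   →  a_1 = 2
4504 = 15·297 + 49   →  a_2 = 15
297 = 6·49 + 3   →  a_3 = 6
49 = 16·3 + 1   →  a_4 = 16

16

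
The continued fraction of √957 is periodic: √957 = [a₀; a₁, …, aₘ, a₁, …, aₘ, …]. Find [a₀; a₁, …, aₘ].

[30; 1, 14, 2, 14, 1, 60]

a₀ = ⌊√957⌋ = 30.
With m₀=0, d₀=1 and mₖ₊₁ = dₖaₖ − mₖ, dₖ₊₁ = (n − mₖ₊₁²)/dₖ, aₖ₊₁ = ⌊(a₀+mₖ₊₁)/dₖ₊₁⌋:
  k=1: m=30, d=57, a=1
  k=2: m=27, d=4, a=14
  k=3: m=29, d=29, a=2
  k=4: m=29, d=4, a=14
  k=5: m=27, d=57, a=1
  k=6: m=30, d=1, a=60
d=1 and a=2a₀=60 at k=6, so the next step gives (m, d) = (30, 57) again — its k=1 value — and the period has length 6.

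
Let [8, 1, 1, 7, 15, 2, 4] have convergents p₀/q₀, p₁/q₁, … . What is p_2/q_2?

17/2

Using pₖ = aₖpₖ₋₁ + pₖ₋₂, qₖ = aₖqₖ₋₁ + qₖ₋₂ (with p₋₁=1, p₋₂=0, q₋₁=0, q₋₂=1):
  k=0: a=8, p=8, q=1
  k=1: a=1, p=9, q=1
  k=2: a=1, p=17, q=2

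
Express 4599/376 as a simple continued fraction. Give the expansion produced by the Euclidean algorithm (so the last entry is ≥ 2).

4599 = 12·376 + 87
376 = 4·87 + 28
87 = 3·28 + 3
28 = 9·3 + 1
3 = 3·1 + 0  (stop)
So 4599/376 = [12; 4, 3, 9, 3].

[12; 4, 3, 9, 3]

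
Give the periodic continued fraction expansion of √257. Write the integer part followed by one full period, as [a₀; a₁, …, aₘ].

[16; 32]

a₀ = ⌊√257⌋ = 16.
With m₀=0, d₀=1 and mₖ₊₁ = dₖaₖ − mₖ, dₖ₊₁ = (n − mₖ₊₁²)/dₖ, aₖ₊₁ = ⌊(a₀+mₖ₊₁)/dₖ₊₁⌋:
  k=1: m=16, d=1, a=32
d=1 and a=2a₀=32 at k=1, so the next step gives (m, d) = (16, 1) again — its k=1 value — and the period has length 1.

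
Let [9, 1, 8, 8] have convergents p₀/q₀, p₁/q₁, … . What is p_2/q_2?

89/9

Using pₖ = aₖpₖ₋₁ + pₖ₋₂, qₖ = aₖqₖ₋₁ + qₖ₋₂ (with p₋₁=1, p₋₂=0, q₋₁=0, q₋₂=1):
  k=0: a=9, p=9, q=1
  k=1: a=1, p=10, q=1
  k=2: a=8, p=89, q=9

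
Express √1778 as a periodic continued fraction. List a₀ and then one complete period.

a₀ = ⌊√1778⌋ = 42.
With m₀=0, d₀=1 and mₖ₊₁ = dₖaₖ − mₖ, dₖ₊₁ = (n − mₖ₊₁²)/dₖ, aₖ₊₁ = ⌊(a₀+mₖ₊₁)/dₖ₊₁⌋:
  k=1: m=42, d=14, a=6
  k=2: m=42, d=1, a=84
d=1 and a=2a₀=84 at k=2, so the next step gives (m, d) = (42, 14) again — its k=1 value — and the period has length 2.

[42; 6, 84]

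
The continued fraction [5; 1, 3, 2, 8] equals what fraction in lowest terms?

Fold from the inside: start with 8/1.
  2 + 1/8 = 17/8
  3 + 8/17 = 59/17
  1 + 17/59 = 76/59
  5 + 59/76 = 439/76

439/76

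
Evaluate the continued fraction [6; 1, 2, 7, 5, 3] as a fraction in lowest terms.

Using pₖ = aₖpₖ₋₁ + pₖ₋₂ and qₖ = aₖqₖ₋₁ + qₖ₋₂:
  k=0: a=6, p=6, q=1
  k=1: a=1, p=7, q=1
  k=2: a=2, p=20, q=3
  k=3: a=7, p=147, q=22
  k=4: a=5, p=755, q=113
  k=5: a=3, p=2412, q=361

2412/361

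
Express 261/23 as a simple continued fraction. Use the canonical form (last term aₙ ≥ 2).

[11; 2, 1, 7]

261 = 11*23 + 8
23 = 2*8 + 7
8 = 1*7 + 1
7 = 7*1 + 0  (stop)
So 261/23 = [11; 2, 1, 7].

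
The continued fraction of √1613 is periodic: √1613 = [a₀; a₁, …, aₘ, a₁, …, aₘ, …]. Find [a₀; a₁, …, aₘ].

[40; 6, 6, 80]

a₀ = ⌊√1613⌋ = 40.
With m₀=0, d₀=1 and mₖ₊₁ = dₖaₖ − mₖ, dₖ₊₁ = (n − mₖ₊₁²)/dₖ, aₖ₊₁ = ⌊(a₀+mₖ₊₁)/dₖ₊₁⌋:
  k=1: m=40, d=13, a=6
  k=2: m=38, d=13, a=6
  k=3: m=40, d=1, a=80
d=1 and a=2a₀=80 at k=3, so the next step gives (m, d) = (40, 13) again — its k=1 value — and the period has length 3.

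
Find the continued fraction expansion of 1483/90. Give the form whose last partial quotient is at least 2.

[16; 2, 10, 1, 3]

1483 = 16*90 + 43
90 = 2*43 + 4
43 = 10*4 + 3
4 = 1*3 + 1
3 = 3*1 + 0  (stop)
So 1483/90 = [16; 2, 10, 1, 3].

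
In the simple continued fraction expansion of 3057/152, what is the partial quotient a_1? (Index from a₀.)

3057 = 20·152 + 17   →  a_0 = 20
152 = 8·17 + 16   →  a_1 = 8

8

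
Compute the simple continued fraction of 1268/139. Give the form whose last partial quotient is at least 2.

[9; 8, 5, 1, 2]

1268 = 9*139 + 17
139 = 8*17 + 3
17 = 5*3 + 2
3 = 1*2 + 1
2 = 2*1 + 0  (stop)
So 1268/139 = [9; 8, 5, 1, 2].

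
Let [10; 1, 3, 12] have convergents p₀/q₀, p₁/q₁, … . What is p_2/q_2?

Using pₖ = aₖpₖ₋₁ + pₖ₋₂, qₖ = aₖqₖ₋₁ + qₖ₋₂ (with p₋₁=1, p₋₂=0, q₋₁=0, q₋₂=1):
  k=0: a=10, p=10, q=1
  k=1: a=1, p=11, q=1
  k=2: a=3, p=43, q=4

43/4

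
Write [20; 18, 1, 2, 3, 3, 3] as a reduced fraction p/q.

40869/2038

Fold from the inside: start with 3/1.
  3 + 1/3 = 10/3
  3 + 3/10 = 33/10
  2 + 10/33 = 76/33
  1 + 33/76 = 109/76
  18 + 76/109 = 2038/109
  20 + 109/2038 = 40869/2038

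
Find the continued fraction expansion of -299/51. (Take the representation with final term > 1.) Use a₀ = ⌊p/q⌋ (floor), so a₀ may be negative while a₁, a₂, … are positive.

-299 = -6*51 + 7
51 = 7*7 + 2
7 = 3*2 + 1
2 = 2*1 + 0  (stop)
So -299/51 = [-6; 7, 3, 2].

[-6; 7, 3, 2]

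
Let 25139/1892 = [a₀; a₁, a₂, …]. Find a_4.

2

25139 = 13·1892 + 543   →  a_0 = 13
1892 = 3·543 + 263   →  a_1 = 3
543 = 2·263 + 17   →  a_2 = 2
263 = 15·17 + 8   →  a_3 = 15
17 = 2·8 + 1   →  a_4 = 2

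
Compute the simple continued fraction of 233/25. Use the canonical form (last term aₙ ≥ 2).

233 = 9*25 + 8
25 = 3*8 + 1
8 = 8*1 + 0  (stop)
So 233/25 = [9; 3, 8].

[9; 3, 8]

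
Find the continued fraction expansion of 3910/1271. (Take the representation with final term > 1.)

3910 = 3*1271 + 97
1271 = 13*97 + 10
97 = 9*10 + 7
10 = 1*7 + 3
7 = 2*3 + 1
3 = 3*1 + 0  (stop)
So 3910/1271 = [3; 13, 9, 1, 2, 3].

[3; 13, 9, 1, 2, 3]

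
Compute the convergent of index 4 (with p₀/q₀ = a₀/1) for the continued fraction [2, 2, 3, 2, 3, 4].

Using pₖ = aₖpₖ₋₁ + pₖ₋₂, qₖ = aₖqₖ₋₁ + qₖ₋₂ (with p₋₁=1, p₋₂=0, q₋₁=0, q₋₂=1):
  k=0: a=2, p=2, q=1
  k=1: a=2, p=5, q=2
  k=2: a=3, p=17, q=7
  k=3: a=2, p=39, q=16
  k=4: a=3, p=134, q=55

134/55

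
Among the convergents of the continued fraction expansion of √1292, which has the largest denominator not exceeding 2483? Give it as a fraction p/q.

46548/1295

√1292 = [35; 1, 16, 1, 70, …] (period length 4).
Convergents:
  p_0/q_0 = 35/1
  p_1/q_1 = 36/1
  p_2/q_2 = 611/17
  p_3/q_3 = 647/18
  p_4/q_4 = 45901/1277
  p_5/q_5 = 46548/1295
  p_6/q_6 = 790669/21997
q_5 = 1295 ≤ 2483 < 21997 = q_6, so the answer is 46548/1295.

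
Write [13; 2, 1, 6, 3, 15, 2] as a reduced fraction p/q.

26605/1993

Using pₖ = aₖpₖ₋₁ + pₖ₋₂ and qₖ = aₖqₖ₋₁ + qₖ₋₂:
  k=0: a=13, p=13, q=1
  k=1: a=2, p=27, q=2
  k=2: a=1, p=40, q=3
  k=3: a=6, p=267, q=20
  k=4: a=3, p=841, q=63
  k=5: a=15, p=12882, q=965
  k=6: a=2, p=26605, q=1993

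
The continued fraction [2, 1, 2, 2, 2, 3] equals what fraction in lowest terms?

Fold from the inside: start with 3/1.
  2 + 1/3 = 7/3
  2 + 3/7 = 17/7
  2 + 7/17 = 41/17
  1 + 17/41 = 58/41
  2 + 41/58 = 157/58

157/58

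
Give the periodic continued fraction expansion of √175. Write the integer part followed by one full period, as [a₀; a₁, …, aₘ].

[13; 4, 2, 1, 2, 4, 26]

a₀ = ⌊√175⌋ = 13.
With m₀=0, d₀=1 and mₖ₊₁ = dₖaₖ − mₖ, dₖ₊₁ = (n − mₖ₊₁²)/dₖ, aₖ₊₁ = ⌊(a₀+mₖ₊₁)/dₖ₊₁⌋:
  k=1: m=13, d=6, a=4
  k=2: m=11, d=9, a=2
  k=3: m=7, d=14, a=1
  k=4: m=7, d=9, a=2
  k=5: m=11, d=6, a=4
  k=6: m=13, d=1, a=26
d=1 and a=2a₀=26 at k=6, so the next step gives (m, d) = (13, 6) again — its k=1 value — and the period has length 6.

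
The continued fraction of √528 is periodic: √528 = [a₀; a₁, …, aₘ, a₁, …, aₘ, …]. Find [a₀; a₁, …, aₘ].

a₀ = ⌊√528⌋ = 22.
With m₀=0, d₀=1 and mₖ₊₁ = dₖaₖ − mₖ, dₖ₊₁ = (n − mₖ₊₁²)/dₖ, aₖ₊₁ = ⌊(a₀+mₖ₊₁)/dₖ₊₁⌋:
  k=1: m=22, d=44, a=1
  k=2: m=22, d=1, a=44
d=1 and a=2a₀=44 at k=2, so the next step gives (m, d) = (22, 44) again — its k=1 value — and the period has length 2.

[22; 1, 44]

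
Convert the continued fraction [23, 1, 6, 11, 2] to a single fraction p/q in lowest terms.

3889/163

Using pₖ = aₖpₖ₋₁ + pₖ₋₂ and qₖ = aₖqₖ₋₁ + qₖ₋₂:
  k=0: a=23, p=23, q=1
  k=1: a=1, p=24, q=1
  k=2: a=6, p=167, q=7
  k=3: a=11, p=1861, q=78
  k=4: a=2, p=3889, q=163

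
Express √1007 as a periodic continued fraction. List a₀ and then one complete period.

a₀ = ⌊√1007⌋ = 31.
With m₀=0, d₀=1 and mₖ₊₁ = dₖaₖ − mₖ, dₖ₊₁ = (n − mₖ₊₁²)/dₖ, aₖ₊₁ = ⌊(a₀+mₖ₊₁)/dₖ₊₁⌋:
  k=1: m=31, d=46, a=1
  k=2: m=15, d=17, a=2
  k=3: m=19, d=38, a=1
  k=4: m=19, d=17, a=2
  k=5: m=15, d=46, a=1
  k=6: m=31, d=1, a=62
d=1 and a=2a₀=62 at k=6, so the next step gives (m, d) = (31, 46) again — its k=1 value — and the period has length 6.

[31; 1, 2, 1, 2, 1, 62]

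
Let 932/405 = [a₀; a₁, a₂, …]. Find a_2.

3

932 = 2·405 + 122   →  a_0 = 2
405 = 3·122 + 39   →  a_1 = 3
122 = 3·39 + 5   →  a_2 = 3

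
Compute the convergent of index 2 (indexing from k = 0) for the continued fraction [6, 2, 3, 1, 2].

Using pₖ = aₖpₖ₋₁ + pₖ₋₂, qₖ = aₖqₖ₋₁ + qₖ₋₂ (with p₋₁=1, p₋₂=0, q₋₁=0, q₋₂=1):
  k=0: a=6, p=6, q=1
  k=1: a=2, p=13, q=2
  k=2: a=3, p=45, q=7

45/7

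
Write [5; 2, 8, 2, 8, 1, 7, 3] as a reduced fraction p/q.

Fold from the inside: start with 3/1.
  7 + 1/3 = 22/3
  1 + 3/22 = 25/22
  8 + 22/25 = 222/25
  2 + 25/222 = 469/222
  8 + 222/469 = 3974/469
  2 + 469/3974 = 8417/3974
  5 + 3974/8417 = 46059/8417

46059/8417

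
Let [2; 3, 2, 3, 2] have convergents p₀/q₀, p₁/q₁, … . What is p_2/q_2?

16/7

Using pₖ = aₖpₖ₋₁ + pₖ₋₂, qₖ = aₖqₖ₋₁ + qₖ₋₂ (with p₋₁=1, p₋₂=0, q₋₁=0, q₋₂=1):
  k=0: a=2, p=2, q=1
  k=1: a=3, p=7, q=3
  k=2: a=2, p=16, q=7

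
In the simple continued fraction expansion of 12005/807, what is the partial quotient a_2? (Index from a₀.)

7

12005 = 14·807 + 707   →  a_0 = 14
807 = 1·707 + 100   →  a_1 = 1
707 = 7·100 + 7   →  a_2 = 7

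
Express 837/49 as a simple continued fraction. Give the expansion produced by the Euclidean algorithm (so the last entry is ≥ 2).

[17; 12, 4]

837 = 17*49 + 4
49 = 12*4 + 1
4 = 4*1 + 0  (stop)
So 837/49 = [17; 12, 4].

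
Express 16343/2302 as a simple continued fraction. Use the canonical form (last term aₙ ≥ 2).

[7; 10, 19, 12]

16343 = 7*2302 + 229
2302 = 10*229 + 12
229 = 19*12 + 1
12 = 12*1 + 0  (stop)
So 16343/2302 = [7; 10, 19, 12].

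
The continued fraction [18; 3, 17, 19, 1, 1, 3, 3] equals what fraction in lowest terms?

430115/23469

Using pₖ = aₖpₖ₋₁ + pₖ₋₂ and qₖ = aₖqₖ₋₁ + qₖ₋₂:
  k=0: a=18, p=18, q=1
  k=1: a=3, p=55, q=3
  k=2: a=17, p=953, q=52
  k=3: a=19, p=18162, q=991
  k=4: a=1, p=19115, q=1043
  k=5: a=1, p=37277, q=2034
  k=6: a=3, p=130946, q=7145
  k=7: a=3, p=430115, q=23469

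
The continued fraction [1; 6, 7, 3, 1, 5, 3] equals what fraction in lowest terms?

Fold from the inside: start with 3/1.
  5 + 1/3 = 16/3
  1 + 3/16 = 19/16
  3 + 16/19 = 73/19
  7 + 19/73 = 530/73
  6 + 73/530 = 3253/530
  1 + 530/3253 = 3783/3253

3783/3253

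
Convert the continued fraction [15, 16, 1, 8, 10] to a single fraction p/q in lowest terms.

23146/1537

Fold from the inside: start with 10/1.
  8 + 1/10 = 81/10
  1 + 10/81 = 91/81
  16 + 81/91 = 1537/91
  15 + 91/1537 = 23146/1537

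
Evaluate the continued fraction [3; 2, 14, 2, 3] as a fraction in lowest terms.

Using pₖ = aₖpₖ₋₁ + pₖ₋₂ and qₖ = aₖqₖ₋₁ + qₖ₋₂:
  k=0: a=3, p=3, q=1
  k=1: a=2, p=7, q=2
  k=2: a=14, p=101, q=29
  k=3: a=2, p=209, q=60
  k=4: a=3, p=728, q=209

728/209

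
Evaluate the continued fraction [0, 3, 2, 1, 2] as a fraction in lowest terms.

Using pₖ = aₖpₖ₋₁ + pₖ₋₂ and qₖ = aₖqₖ₋₁ + qₖ₋₂:
  k=0: a=0, p=0, q=1
  k=1: a=3, p=1, q=3
  k=2: a=2, p=2, q=7
  k=3: a=1, p=3, q=10
  k=4: a=2, p=8, q=27

8/27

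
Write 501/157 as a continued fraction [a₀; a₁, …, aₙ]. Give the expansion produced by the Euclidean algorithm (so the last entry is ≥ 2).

[3; 5, 4, 3, 2]

501 = 3*157 + 30
157 = 5*30 + 7
30 = 4*7 + 2
7 = 3*2 + 1
2 = 2*1 + 0  (stop)
So 501/157 = [3; 5, 4, 3, 2].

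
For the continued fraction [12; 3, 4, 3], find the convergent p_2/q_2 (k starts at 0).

160/13

Using pₖ = aₖpₖ₋₁ + pₖ₋₂, qₖ = aₖqₖ₋₁ + qₖ₋₂ (with p₋₁=1, p₋₂=0, q₋₁=0, q₋₂=1):
  k=0: a=12, p=12, q=1
  k=1: a=3, p=37, q=3
  k=2: a=4, p=160, q=13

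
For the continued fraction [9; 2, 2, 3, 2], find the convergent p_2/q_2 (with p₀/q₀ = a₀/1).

Using pₖ = aₖpₖ₋₁ + pₖ₋₂, qₖ = aₖqₖ₋₁ + qₖ₋₂ (with p₋₁=1, p₋₂=0, q₋₁=0, q₋₂=1):
  k=0: a=9, p=9, q=1
  k=1: a=2, p=19, q=2
  k=2: a=2, p=47, q=5

47/5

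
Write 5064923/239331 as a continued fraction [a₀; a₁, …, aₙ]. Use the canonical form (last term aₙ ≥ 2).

5064923 = 21·239331 + 38972
239331 = 6·38972 + 5499
38972 = 7·5499 + 479
5499 = 11·479 + 230
479 = 2·230 + 19
230 = 12·19 + 2
19 = 9·2 + 1
2 = 2·1 + 0  (stop)
So 5064923/239331 = [21; 6, 7, 11, 2, 12, 9, 2].

[21; 6, 7, 11, 2, 12, 9, 2]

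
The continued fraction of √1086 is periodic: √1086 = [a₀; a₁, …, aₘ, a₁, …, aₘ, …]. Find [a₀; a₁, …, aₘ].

[32; 1, 20, 1, 64]

a₀ = ⌊√1086⌋ = 32.
With m₀=0, d₀=1 and mₖ₊₁ = dₖaₖ − mₖ, dₖ₊₁ = (n − mₖ₊₁²)/dₖ, aₖ₊₁ = ⌊(a₀+mₖ₊₁)/dₖ₊₁⌋:
  k=1: m=32, d=62, a=1
  k=2: m=30, d=3, a=20
  k=3: m=30, d=62, a=1
  k=4: m=32, d=1, a=64
d=1 and a=2a₀=64 at k=4, so the next step gives (m, d) = (32, 62) again — its k=1 value — and the period has length 4.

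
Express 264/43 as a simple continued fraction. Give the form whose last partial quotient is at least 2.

[6; 7, 6]

264 = 6*43 + 6
43 = 7*6 + 1
6 = 6*1 + 0  (stop)
So 264/43 = [6; 7, 6].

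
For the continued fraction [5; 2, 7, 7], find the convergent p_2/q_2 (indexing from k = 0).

82/15

Using pₖ = aₖpₖ₋₁ + pₖ₋₂, qₖ = aₖqₖ₋₁ + qₖ₋₂ (with p₋₁=1, p₋₂=0, q₋₁=0, q₋₂=1):
  k=0: a=5, p=5, q=1
  k=1: a=2, p=11, q=2
  k=2: a=7, p=82, q=15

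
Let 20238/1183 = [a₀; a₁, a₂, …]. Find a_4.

1

20238 = 17·1183 + 127   →  a_0 = 17
1183 = 9·127 + 40   →  a_1 = 9
127 = 3·40 + 7   →  a_2 = 3
40 = 5·7 + 5   →  a_3 = 5
7 = 1·5 + 2   →  a_4 = 1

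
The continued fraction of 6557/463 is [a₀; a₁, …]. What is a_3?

6557 = 14·463 + 75   →  a_0 = 14
463 = 6·75 + 13   →  a_1 = 6
75 = 5·13 + 10   →  a_2 = 5
13 = 1·10 + 3   →  a_3 = 1

1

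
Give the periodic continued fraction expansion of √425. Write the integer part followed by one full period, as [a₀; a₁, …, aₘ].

[20; 1, 1, 1, 1, 1, 1, 40]

a₀ = ⌊√425⌋ = 20.
With m₀=0, d₀=1 and mₖ₊₁ = dₖaₖ − mₖ, dₖ₊₁ = (n − mₖ₊₁²)/dₖ, aₖ₊₁ = ⌊(a₀+mₖ₊₁)/dₖ₊₁⌋:
  k=1: m=20, d=25, a=1
  k=2: m=5, d=16, a=1
  k=3: m=11, d=19, a=1
  k=4: m=8, d=19, a=1
  k=5: m=11, d=16, a=1
  k=6: m=5, d=25, a=1
  k=7: m=20, d=1, a=40
d=1 and a=2a₀=40 at k=7, so the next step gives (m, d) = (20, 25) again — its k=1 value — and the period has length 7.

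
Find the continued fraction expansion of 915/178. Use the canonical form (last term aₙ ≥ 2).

915 = 5·178 + 25
178 = 7·25 + 3
25 = 8·3 + 1
3 = 3·1 + 0  (stop)
So 915/178 = [5; 7, 8, 3].

[5; 7, 8, 3]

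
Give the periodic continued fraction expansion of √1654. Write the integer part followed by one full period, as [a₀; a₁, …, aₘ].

a₀ = ⌊√1654⌋ = 40.

[40; 1, 2, 40, 2, 1, 80]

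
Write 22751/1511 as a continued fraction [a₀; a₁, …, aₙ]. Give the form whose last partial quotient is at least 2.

[15; 17, 1, 1, 3, 12]

22751 = 15·1511 + 86
1511 = 17·86 + 49
86 = 1·49 + 37
49 = 1·37 + 12
37 = 3·12 + 1
12 = 12·1 + 0  (stop)
So 22751/1511 = [15; 17, 1, 1, 3, 12].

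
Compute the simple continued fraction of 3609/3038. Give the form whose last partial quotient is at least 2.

[1; 5, 3, 8, 3, 7]

3609 = 1×3038 + 571
3038 = 5×571 + 183
571 = 3×183 + 22
183 = 8×22 + 7
22 = 3×7 + 1
7 = 7×1 + 0  (stop)
So 3609/3038 = [1; 5, 3, 8, 3, 7].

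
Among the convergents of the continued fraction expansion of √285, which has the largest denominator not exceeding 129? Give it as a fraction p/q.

√285 = [16; 1, 7, 2, 7, 1, 32, …] (period length 6).
Convergents:
  p_0/q_0 = 16/1
  p_1/q_1 = 17/1
  p_2/q_2 = 135/8
  p_3/q_3 = 287/17
  p_4/q_4 = 2144/127
  p_5/q_5 = 2431/144
q_4 = 127 ≤ 129 < 144 = q_5, so the answer is 2144/127.

2144/127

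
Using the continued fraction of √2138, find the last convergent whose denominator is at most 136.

√2138 = [46; 4, 5, 5, 4, 92, …] (period length 5).
Convergents:
  p_0/q_0 = 46/1
  p_1/q_1 = 185/4
  p_2/q_2 = 971/21
  p_3/q_3 = 5040/109
  p_4/q_4 = 21131/457
q_3 = 109 ≤ 136 < 457 = q_4, so the answer is 5040/109.

5040/109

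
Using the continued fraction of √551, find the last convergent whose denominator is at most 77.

446/19

√551 = [23; 2, 8, 1, 8, 2, 46, …] (period length 6).
Convergents:
  p_0/q_0 = 23/1
  p_1/q_1 = 47/2
  p_2/q_2 = 399/17
  p_3/q_3 = 446/19
  p_4/q_4 = 3967/169
q_3 = 19 ≤ 77 < 169 = q_4, so the answer is 446/19.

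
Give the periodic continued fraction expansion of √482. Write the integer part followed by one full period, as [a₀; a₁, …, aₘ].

[21; 1, 20, 1, 42]

a₀ = ⌊√482⌋ = 21.
With m₀=0, d₀=1 and mₖ₊₁ = dₖaₖ − mₖ, dₖ₊₁ = (n − mₖ₊₁²)/dₖ, aₖ₊₁ = ⌊(a₀+mₖ₊₁)/dₖ₊₁⌋:
  k=1: m=21, d=41, a=1
  k=2: m=20, d=2, a=20
  k=3: m=20, d=41, a=1
  k=4: m=21, d=1, a=42
d=1 and a=2a₀=42 at k=4, so the next step gives (m, d) = (21, 41) again — its k=1 value — and the period has length 4.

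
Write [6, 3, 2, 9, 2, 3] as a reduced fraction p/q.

3037/483

Using pₖ = aₖpₖ₋₁ + pₖ₋₂ and qₖ = aₖqₖ₋₁ + qₖ₋₂:
  k=0: a=6, p=6, q=1
  k=1: a=3, p=19, q=3
  k=2: a=2, p=44, q=7
  k=3: a=9, p=415, q=66
  k=4: a=2, p=874, q=139
  k=5: a=3, p=3037, q=483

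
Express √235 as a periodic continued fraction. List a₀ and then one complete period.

a₀ = ⌊√235⌋ = 15.
With m₀=0, d₀=1 and mₖ₊₁ = dₖaₖ − mₖ, dₖ₊₁ = (n − mₖ₊₁²)/dₖ, aₖ₊₁ = ⌊(a₀+mₖ₊₁)/dₖ₊₁⌋:
  k=1: m=15, d=10, a=3
  k=2: m=15, d=1, a=30
d=1 and a=2a₀=30 at k=2, so the next step gives (m, d) = (15, 10) again — its k=1 value — and the period has length 2.

[15; 3, 30]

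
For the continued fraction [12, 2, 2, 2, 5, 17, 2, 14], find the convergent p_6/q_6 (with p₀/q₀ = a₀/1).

28543/2299

Using pₖ = aₖpₖ₋₁ + pₖ₋₂, qₖ = aₖqₖ₋₁ + qₖ₋₂ (with p₋₁=1, p₋₂=0, q₋₁=0, q₋₂=1):
  k=0: a=12, p=12, q=1
  k=1: a=2, p=25, q=2
  k=2: a=2, p=62, q=5
  k=3: a=2, p=149, q=12
  k=4: a=5, p=807, q=65
  k=5: a=17, p=13868, q=1117
  k=6: a=2, p=28543, q=2299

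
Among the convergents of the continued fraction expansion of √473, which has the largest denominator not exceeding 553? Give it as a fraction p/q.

11331/521

√473 = [21; 1, 2, 1, 42, …] (period length 4).
Convergents:
  p_0/q_0 = 21/1
  p_1/q_1 = 22/1
  p_2/q_2 = 65/3
  p_3/q_3 = 87/4
  p_4/q_4 = 3719/171
  p_5/q_5 = 3806/175
  p_6/q_6 = 11331/521
  p_7/q_7 = 15137/696
q_6 = 521 ≤ 553 < 696 = q_7, so the answer is 11331/521.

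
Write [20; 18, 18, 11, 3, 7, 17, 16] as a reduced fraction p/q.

Using pₖ = aₖpₖ₋₁ + pₖ₋₂ and qₖ = aₖqₖ₋₁ + qₖ₋₂:
  k=0: a=20, p=20, q=1
  k=1: a=18, p=361, q=18
  k=2: a=18, p=6518, q=325
  k=3: a=11, p=72059, q=3593
  k=4: a=3, p=222695, q=11104
  k=5: a=7, p=1630924, q=81321
  k=6: a=17, p=27948403, q=1393561
  k=7: a=16, p=448805372, q=22378297

448805372/22378297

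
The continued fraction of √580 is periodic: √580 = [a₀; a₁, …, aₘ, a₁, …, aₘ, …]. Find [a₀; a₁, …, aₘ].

a₀ = ⌊√580⌋ = 24.
With m₀=0, d₀=1 and mₖ₊₁ = dₖaₖ − mₖ, dₖ₊₁ = (n − mₖ₊₁²)/dₖ, aₖ₊₁ = ⌊(a₀+mₖ₊₁)/dₖ₊₁⌋:
  k=1: m=24, d=4, a=12
  k=2: m=24, d=1, a=48
d=1 and a=2a₀=48 at k=2, so the next step gives (m, d) = (24, 4) again — its k=1 value — and the period has length 2.

[24; 12, 48]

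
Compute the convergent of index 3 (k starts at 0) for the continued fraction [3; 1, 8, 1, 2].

Using pₖ = aₖpₖ₋₁ + pₖ₋₂, qₖ = aₖqₖ₋₁ + qₖ₋₂ (with p₋₁=1, p₋₂=0, q₋₁=0, q₋₂=1):
  k=0: a=3, p=3, q=1
  k=1: a=1, p=4, q=1
  k=2: a=8, p=35, q=9
  k=3: a=1, p=39, q=10

39/10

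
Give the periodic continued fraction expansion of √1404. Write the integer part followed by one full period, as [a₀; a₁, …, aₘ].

[37; 2, 7, 1, 4, 1, 7, 2, 74]

a₀ = ⌊√1404⌋ = 37.
With m₀=0, d₀=1 and mₖ₊₁ = dₖaₖ − mₖ, dₖ₊₁ = (n − mₖ₊₁²)/dₖ, aₖ₊₁ = ⌊(a₀+mₖ₊₁)/dₖ₊₁⌋:
  k=1: m=37, d=35, a=2
  k=2: m=33, d=9, a=7
  k=3: m=30, d=56, a=1
  k=4: m=26, d=13, a=4
  k=5: m=26, d=56, a=1
  k=6: m=30, d=9, a=7
  k=7: m=33, d=35, a=2
  k=8: m=37, d=1, a=74
d=1 and a=2a₀=74 at k=8, so the next step gives (m, d) = (37, 35) again — its k=1 value — and the period has length 8.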